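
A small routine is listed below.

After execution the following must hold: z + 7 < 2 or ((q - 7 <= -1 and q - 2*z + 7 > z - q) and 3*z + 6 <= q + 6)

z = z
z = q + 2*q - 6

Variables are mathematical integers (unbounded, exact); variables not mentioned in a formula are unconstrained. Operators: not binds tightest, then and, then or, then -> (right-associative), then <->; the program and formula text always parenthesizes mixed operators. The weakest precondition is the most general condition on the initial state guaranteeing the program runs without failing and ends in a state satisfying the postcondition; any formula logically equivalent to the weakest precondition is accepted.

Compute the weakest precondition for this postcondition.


Working backward. After the program, the postcondition z + 7 < 2 or ((q - 7 <= -1 and q - 2*z + 7 > z - q) and 3*z + 6 <= q + 6) must hold; in canonical form it is z < -5 or (q <= 6 and 2*q > 3*z - 7 and 3*z <= q).
Before z := q + 2*q - 6: 3*q < 1 or (q <= 6 and 7*q < 25 and 8*q <= 18)
Before z := z: 3*q < 1 or (q <= 6 and 7*q < 25 and 8*q <= 18)
Answer: WP = 3*q < 1 or (q <= 6 and 7*q < 25 and 8*q <= 18)


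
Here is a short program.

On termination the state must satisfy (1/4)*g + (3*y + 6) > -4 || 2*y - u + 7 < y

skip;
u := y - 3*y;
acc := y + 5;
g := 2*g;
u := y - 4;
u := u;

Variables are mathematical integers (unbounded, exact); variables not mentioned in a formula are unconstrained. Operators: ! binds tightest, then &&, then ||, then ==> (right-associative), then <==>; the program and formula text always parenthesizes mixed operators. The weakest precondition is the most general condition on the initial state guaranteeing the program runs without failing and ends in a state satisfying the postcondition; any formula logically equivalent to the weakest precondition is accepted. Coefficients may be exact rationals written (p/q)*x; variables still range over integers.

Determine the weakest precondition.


Working backward. After the program, the postcondition (1/4)*g + (3*y + 6) > -4 || 2*y - u + 7 < y must hold; in canonical form it is (1/4)*g + 3*y > -10 || y < u - 7.
Before u := u: (1/4)*g + 3*y > -10 || y < u - 7
Before u := y - 4: (1/4)*g + 3*y > -10
Before g := 2*g: (1/2)*g + 3*y > -10
Before acc := y + 5: (1/2)*g + 3*y > -10
Before u := y - 3*y: (1/2)*g + 3*y > -10
Before skip: (1/2)*g + 3*y > -10
Answer: WP = (1/2)*g + 3*y > -10


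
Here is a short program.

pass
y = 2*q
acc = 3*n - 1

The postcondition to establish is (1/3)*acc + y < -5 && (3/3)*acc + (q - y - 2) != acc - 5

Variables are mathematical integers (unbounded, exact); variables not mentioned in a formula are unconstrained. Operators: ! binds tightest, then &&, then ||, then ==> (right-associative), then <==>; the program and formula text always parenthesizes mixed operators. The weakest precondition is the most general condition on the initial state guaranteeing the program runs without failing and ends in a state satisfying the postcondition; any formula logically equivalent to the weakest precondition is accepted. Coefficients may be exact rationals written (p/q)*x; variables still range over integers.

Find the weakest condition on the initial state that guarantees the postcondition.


Working backward. After the program, the postcondition (1/3)*acc + y < -5 && (3/3)*acc + (q - y - 2) != acc - 5 must hold; in canonical form it is (1/3)*acc + y < -5 && q != y - 3.
Before acc := 3*n - 1: n + y < -14/3 && q != y - 3
Before y := 2*q: n + 2*q < -14/3 && q != 3
Before skip: n + 2*q < -14/3 && q != 3
Answer: WP = n + 2*q < -14/3 && q != 3


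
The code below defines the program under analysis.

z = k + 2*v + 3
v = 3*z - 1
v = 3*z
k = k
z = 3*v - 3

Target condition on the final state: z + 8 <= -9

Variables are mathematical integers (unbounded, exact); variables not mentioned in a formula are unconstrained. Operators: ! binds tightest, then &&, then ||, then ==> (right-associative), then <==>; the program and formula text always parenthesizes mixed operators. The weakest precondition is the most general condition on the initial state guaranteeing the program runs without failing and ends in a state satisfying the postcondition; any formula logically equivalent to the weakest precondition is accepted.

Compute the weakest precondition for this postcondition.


Working backward. After the program, the postcondition z + 8 <= -9 must hold; in canonical form it is z <= -17.
Before z := 3*v - 3: 3*v <= -14
Before k := k: 3*v <= -14
Before v := 3*z: 9*z <= -14
Before v := 3*z - 1: 9*z <= -14
Before z := k + 2*v + 3: 9*k + 18*v <= -41
Answer: WP = 9*k + 18*v <= -41


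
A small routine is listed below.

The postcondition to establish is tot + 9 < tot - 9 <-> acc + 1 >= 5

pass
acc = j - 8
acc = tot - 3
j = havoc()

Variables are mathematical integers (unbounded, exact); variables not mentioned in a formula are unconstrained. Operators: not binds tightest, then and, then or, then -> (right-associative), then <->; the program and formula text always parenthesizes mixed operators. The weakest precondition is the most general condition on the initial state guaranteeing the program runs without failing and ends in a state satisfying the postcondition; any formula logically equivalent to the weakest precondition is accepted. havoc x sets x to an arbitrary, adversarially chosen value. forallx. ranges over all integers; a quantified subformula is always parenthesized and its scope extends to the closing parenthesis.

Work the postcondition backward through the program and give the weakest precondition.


Working backward. After the program, the postcondition tot + 9 < tot - 9 <-> acc + 1 >= 5 must hold; in canonical form it is not (acc >= 4).
Before havoc j: not (acc >= 4)
Before acc := tot - 3: not (tot >= 7)
Before acc := j - 8: not (tot >= 7)
Before skip: not (tot >= 7)
Answer: WP = not (tot >= 7)


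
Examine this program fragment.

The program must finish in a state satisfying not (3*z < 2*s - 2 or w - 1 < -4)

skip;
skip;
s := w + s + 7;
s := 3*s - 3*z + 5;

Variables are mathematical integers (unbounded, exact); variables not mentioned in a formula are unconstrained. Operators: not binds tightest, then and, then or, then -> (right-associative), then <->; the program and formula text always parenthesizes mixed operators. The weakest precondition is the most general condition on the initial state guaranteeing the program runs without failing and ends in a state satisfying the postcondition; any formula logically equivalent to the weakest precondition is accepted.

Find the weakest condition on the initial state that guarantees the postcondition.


Working backward. After the program, the postcondition not (3*z < 2*s - 2 or w - 1 < -4) must hold; in canonical form it is not (3*z < 2*s - 2 or w < -3).
Before s := 3*s - 3*z + 5: not (9*z < 6*s + 8 or w < -3)
Before s := w + s + 7: not (9*z < 6*s + 6*w + 50 or w < -3)
Before skip: not (9*z < 6*s + 6*w + 50 or w < -3)
Before skip: not (9*z < 6*s + 6*w + 50 or w < -3)
Answer: WP = not (9*z < 6*s + 6*w + 50 or w < -3)


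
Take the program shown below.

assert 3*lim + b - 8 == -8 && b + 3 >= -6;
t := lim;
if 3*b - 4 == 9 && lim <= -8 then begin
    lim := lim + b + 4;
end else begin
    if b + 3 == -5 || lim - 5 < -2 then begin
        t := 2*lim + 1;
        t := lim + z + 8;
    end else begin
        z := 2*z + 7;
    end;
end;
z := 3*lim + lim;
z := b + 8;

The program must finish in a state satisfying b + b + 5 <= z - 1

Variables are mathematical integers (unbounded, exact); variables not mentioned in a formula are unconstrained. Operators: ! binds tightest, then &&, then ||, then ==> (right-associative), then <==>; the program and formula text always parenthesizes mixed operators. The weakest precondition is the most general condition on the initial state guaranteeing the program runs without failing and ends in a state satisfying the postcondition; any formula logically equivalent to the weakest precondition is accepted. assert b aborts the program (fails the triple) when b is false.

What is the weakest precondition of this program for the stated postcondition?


Working backward. After the program, the postcondition b + b + 5 <= z - 1 must hold; in canonical form it is 2*b <= z - 6.
Before z := b + 8: b <= 2
Before z := 3*lim + lim: b <= 2
Then branch requires b <= 2; else branch requires ((b == -8 || lim < 3) ==> b <= 2) && ((!(b == -8 || lim < 3)) ==> b <= 2).
Before the if: ((3*b == 13 && lim <= -8) ==> b <= 2) && ((!(3*b == 13 && lim <= -8)) ==> (((b == -8 || lim < 3) ==> b <= 2) && ((!(b == -8 || lim < 3)) ==> b <= 2)))
Before t := lim: ((3*b == 13 && lim <= -8) ==> b <= 2) && ((!(3*b == 13 && lim <= -8)) ==> (((b == -8 || lim < 3) ==> b <= 2) && ((!(b == -8 || lim < 3)) ==> b <= 2)))
Before assert 3*lim + b - 8 == -8 && b + 3 >= -6: b + 3*lim == 0 && b >= -9 && ((3*b == 13 && lim <= -8) ==> b <= 2) && ((!(3*b == 13 && lim <= -8)) ==> (((b == -8 || lim < 3) ==> b <= 2) && ((!(b == -8 || lim < 3)) ==> b <= 2)))
Answer: WP = b + 3*lim == 0 && b >= -9 && ((3*b == 13 && lim <= -8) ==> b <= 2) && ((!(3*b == 13 && lim <= -8)) ==> (((b == -8 || lim < 3) ==> b <= 2) && ((!(b == -8 || lim < 3)) ==> b <= 2)))


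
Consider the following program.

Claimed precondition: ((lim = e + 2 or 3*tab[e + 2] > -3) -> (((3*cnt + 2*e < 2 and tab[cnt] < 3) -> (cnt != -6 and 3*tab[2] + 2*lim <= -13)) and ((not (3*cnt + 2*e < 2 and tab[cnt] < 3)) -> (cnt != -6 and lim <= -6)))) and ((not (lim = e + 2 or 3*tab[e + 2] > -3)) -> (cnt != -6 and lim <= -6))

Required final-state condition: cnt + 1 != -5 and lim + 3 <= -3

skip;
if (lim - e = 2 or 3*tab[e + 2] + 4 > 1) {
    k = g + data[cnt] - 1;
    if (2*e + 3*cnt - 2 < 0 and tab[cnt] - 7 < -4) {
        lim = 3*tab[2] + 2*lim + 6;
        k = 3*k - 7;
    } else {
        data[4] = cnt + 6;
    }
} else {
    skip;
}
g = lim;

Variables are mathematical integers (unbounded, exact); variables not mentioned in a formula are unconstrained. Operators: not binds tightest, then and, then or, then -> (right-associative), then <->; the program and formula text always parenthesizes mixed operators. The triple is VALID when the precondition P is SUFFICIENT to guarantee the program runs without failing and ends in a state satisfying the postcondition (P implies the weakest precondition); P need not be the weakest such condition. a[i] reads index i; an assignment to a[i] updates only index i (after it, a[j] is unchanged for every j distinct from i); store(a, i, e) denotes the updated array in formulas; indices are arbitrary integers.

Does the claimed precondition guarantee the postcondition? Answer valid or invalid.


Working backward. After the program, the postcondition cnt + 1 != -5 and lim + 3 <= -3 must hold; in canonical form it is cnt != -6 and lim <= -6.
Before g := lim: cnt != -6 and lim <= -6
Then branch requires ((3*cnt + 2*e < 2 and tab[cnt] < 3) -> (cnt != -6 and 3*tab[2] + 2*lim <= -12)) and ((not (3*cnt + 2*e < 2 and tab[cnt] < 3)) -> (cnt != -6 and lim <= -6)); else branch requires cnt != -6 and lim <= -6.
Before the if: ((lim = e + 2 or 3*tab[e + 2] > -3) -> (((3*cnt + 2*e < 2 and tab[cnt] < 3) -> (cnt != -6 and 3*tab[2] + 2*lim <= -12)) and ((not (3*cnt + 2*e < 2 and tab[cnt] < 3)) -> (cnt != -6 and lim <= -6)))) and ((not (lim = e + 2 or 3*tab[e + 2] > -3)) -> (cnt != -6 and lim <= -6))
Before skip: ((lim = e + 2 or 3*tab[e + 2] > -3) -> (((3*cnt + 2*e < 2 and tab[cnt] < 3) -> (cnt != -6 and 3*tab[2] + 2*lim <= -12)) and ((not (3*cnt + 2*e < 2 and tab[cnt] < 3)) -> (cnt != -6 and lim <= -6)))) and ((not (lim = e + 2 or 3*tab[e + 2] > -3)) -> (cnt != -6 and lim <= -6))
The weakest precondition is ((lim = e + 2 or 3*tab[e + 2] > -3) -> (((3*cnt + 2*e < 2 and tab[cnt] < 3) -> (cnt != -6 and 3*tab[2] + 2*lim <= -12)) and ((not (3*cnt + 2*e < 2 and tab[cnt] < 3)) -> (cnt != -6 and lim <= -6)))) and ((not (lim = e + 2 or 3*tab[e + 2] > -3)) -> (cnt != -6 and lim <= -6)).
Check whether ((lim = e + 2 or 3*tab[e + 2] > -3) -> (((3*cnt + 2*e < 2 and tab[cnt] < 3) -> (cnt != -6 and 3*tab[2] + 2*lim <= -13)) and ((not (3*cnt + 2*e < 2 and tab[cnt] < 3)) -> (cnt != -6 and lim <= -6)))) and ((not (lim = e + 2 or 3*tab[e + 2] > -3)) -> (cnt != -6 and lim <= -6)) implies it.
Every state satisfying the precondition satisfies the weakest precondition: the implication holds.
Answer: valid


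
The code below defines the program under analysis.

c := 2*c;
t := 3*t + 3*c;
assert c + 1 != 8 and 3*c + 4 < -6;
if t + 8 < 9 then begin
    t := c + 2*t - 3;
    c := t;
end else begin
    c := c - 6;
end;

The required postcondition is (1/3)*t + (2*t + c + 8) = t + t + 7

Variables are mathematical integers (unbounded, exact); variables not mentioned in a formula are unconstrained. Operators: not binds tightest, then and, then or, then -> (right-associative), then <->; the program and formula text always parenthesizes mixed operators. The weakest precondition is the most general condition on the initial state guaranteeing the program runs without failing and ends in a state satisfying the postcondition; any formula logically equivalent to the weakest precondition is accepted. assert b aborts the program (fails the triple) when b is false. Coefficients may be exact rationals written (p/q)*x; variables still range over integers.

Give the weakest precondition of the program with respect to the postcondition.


Working backward. After the program, the postcondition (1/3)*t + (2*t + c + 8) = t + t + 7 must hold; in canonical form it is c + (1/3)*t = -1.
Then branch requires (4/3)*c + (8/3)*t = 3; else branch requires c + (1/3)*t = 5.
Before the if: (t < 1 -> (4/3)*c + (8/3)*t = 3) and ((not (t < 1)) -> c + (1/3)*t = 5)
Before assert c + 1 != 8 and 3*c + 4 < -6: c != 7 and 3*c < -10 and (t < 1 -> (4/3)*c + (8/3)*t = 3) and ((not (t < 1)) -> c + (1/3)*t = 5)
Before t := 3*t + 3*c: c != 7 and 3*c < -10 and (3*c + 3*t < 1 -> (28/3)*c + 8*t = 3) and ((not (3*c + 3*t < 1)) -> 2*c + t = 5)
Before c := 2*c: 2*c != 7 and 6*c < -10 and (6*c + 3*t < 1 -> (56/3)*c + 8*t = 3) and ((not (6*c + 3*t < 1)) -> 4*c + t = 5)
Answer: WP = 2*c != 7 and 6*c < -10 and (6*c + 3*t < 1 -> (56/3)*c + 8*t = 3) and ((not (6*c + 3*t < 1)) -> 4*c + t = 5)


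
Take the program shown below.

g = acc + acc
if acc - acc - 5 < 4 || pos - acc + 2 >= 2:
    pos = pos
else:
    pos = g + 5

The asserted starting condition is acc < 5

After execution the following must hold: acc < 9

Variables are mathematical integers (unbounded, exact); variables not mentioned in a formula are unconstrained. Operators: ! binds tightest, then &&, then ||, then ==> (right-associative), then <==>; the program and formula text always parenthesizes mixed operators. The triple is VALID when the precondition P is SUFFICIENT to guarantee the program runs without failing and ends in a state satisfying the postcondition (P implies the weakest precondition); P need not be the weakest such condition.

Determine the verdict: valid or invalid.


Working backward. After the program, acc < 9 must hold.
Then branch requires acc < 9; else branch requires acc < 9.
Before the if: acc < 9
Before g := acc + acc: acc < 9
The weakest precondition is acc < 9.
Check whether acc < 5 implies it.
Every state satisfying the precondition satisfies the weakest precondition: the implication holds.
Answer: valid


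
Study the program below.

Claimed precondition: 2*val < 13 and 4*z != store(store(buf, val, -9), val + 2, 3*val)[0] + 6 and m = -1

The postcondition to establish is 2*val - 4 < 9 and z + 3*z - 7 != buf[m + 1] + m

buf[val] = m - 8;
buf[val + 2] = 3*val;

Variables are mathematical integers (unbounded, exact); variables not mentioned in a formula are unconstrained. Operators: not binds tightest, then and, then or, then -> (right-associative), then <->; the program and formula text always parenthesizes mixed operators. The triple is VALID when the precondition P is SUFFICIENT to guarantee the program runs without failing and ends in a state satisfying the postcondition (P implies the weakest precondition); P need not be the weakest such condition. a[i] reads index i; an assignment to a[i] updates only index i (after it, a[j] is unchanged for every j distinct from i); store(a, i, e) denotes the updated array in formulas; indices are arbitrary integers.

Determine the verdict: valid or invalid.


Working backward. After the program, the postcondition 2*val - 4 < 9 and z + 3*z - 7 != buf[m + 1] + m must hold; in canonical form it is 2*val < 13 and 4*z != buf[m + 1] + m + 7.
Before buf[val + 2] := 3*val: 2*val < 13 and 4*z != store(buf, val + 2, 3*val)[m + 1] + m + 7
Before buf[val] := m - 8: 2*val < 13 and 4*z != store(store(buf, val, m - 8), val + 2, 3*val)[m + 1] + m + 7
The weakest precondition is 2*val < 13 and 4*z != store(store(buf, val, m - 8), val + 2, 3*val)[m + 1] + m + 7.
Check whether 2*val < 13 and 4*z != store(store(buf, val, -9), val + 2, 3*val)[0] + 6 and m = -1 implies it.
Every state satisfying the precondition satisfies the weakest precondition: the implication holds.
Answer: valid


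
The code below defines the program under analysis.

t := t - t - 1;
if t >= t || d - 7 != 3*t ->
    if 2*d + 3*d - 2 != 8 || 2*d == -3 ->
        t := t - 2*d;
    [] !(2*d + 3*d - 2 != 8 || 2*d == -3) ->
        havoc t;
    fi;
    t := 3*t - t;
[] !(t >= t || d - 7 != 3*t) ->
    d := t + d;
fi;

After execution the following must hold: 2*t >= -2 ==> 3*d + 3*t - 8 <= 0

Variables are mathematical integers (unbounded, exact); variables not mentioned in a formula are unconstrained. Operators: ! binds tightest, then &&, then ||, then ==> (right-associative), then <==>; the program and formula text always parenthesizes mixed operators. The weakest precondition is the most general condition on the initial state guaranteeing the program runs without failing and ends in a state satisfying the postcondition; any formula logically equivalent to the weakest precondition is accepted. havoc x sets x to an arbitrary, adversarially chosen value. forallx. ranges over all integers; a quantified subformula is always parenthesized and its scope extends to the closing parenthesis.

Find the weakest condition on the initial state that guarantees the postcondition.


Working backward. After the program, the postcondition 2*t >= -2 ==> 3*d + 3*t - 8 <= 0 must hold; in canonical form it is 2*t >= -2 ==> 3*d + 3*t <= 8.
Then branch requires ((5*d != 10 || 2*d == -3) ==> (4*t >= 8*d - 2 ==> 6*t <= 9*d + 8)) && ((!(5*d != 10 || 2*d == -3)) ==> (forall t_1. (4*t_1 >= -2 ==> 3*d + 6*t_1 <= 8))); else branch requires 2*t >= -2 ==> 3*d + 6*t <= 8.
Before the if: ((5*d != 10 || 2*d == -3) ==> (4*t >= 8*d - 2 ==> 6*t <= 9*d + 8)) && ((!(5*d != 10 || 2*d == -3)) ==> (forall t_1. (4*t_1 >= -2 ==> 3*d + 6*t_1 <= 8)))
Before t := t - t - 1: ((5*d != 10 || 2*d == -3) ==> (8*d <= -2 ==> 9*d >= -14)) && ((!(5*d != 10 || 2*d == -3)) ==> (forall t_1. (4*t_1 >= -2 ==> 3*d + 6*t_1 <= 8)))
Answer: WP = ((5*d != 10 || 2*d == -3) ==> (8*d <= -2 ==> 9*d >= -14)) && ((!(5*d != 10 || 2*d == -3)) ==> (forall t_1. (4*t_1 >= -2 ==> 3*d + 6*t_1 <= 8)))


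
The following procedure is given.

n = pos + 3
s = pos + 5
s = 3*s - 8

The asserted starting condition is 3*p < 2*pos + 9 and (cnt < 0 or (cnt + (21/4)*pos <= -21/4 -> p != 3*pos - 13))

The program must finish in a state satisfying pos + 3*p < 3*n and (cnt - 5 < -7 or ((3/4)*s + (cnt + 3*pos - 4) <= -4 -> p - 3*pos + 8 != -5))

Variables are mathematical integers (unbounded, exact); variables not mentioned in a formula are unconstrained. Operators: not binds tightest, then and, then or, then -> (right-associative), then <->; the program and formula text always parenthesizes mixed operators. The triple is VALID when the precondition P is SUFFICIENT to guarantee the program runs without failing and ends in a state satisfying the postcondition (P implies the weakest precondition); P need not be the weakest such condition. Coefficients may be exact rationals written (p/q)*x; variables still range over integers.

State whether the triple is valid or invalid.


Working backward. After the program, the postcondition pos + 3*p < 3*n and (cnt - 5 < -7 or ((3/4)*s + (cnt + 3*pos - 4) <= -4 -> p - 3*pos + 8 != -5)) must hold; in canonical form it is 3*p + pos < 3*n and (cnt < -2 or (cnt + 3*pos + (3/4)*s <= 0 -> p != 3*pos - 13)).
Before s := 3*s - 8: 3*p + pos < 3*n and (cnt < -2 or (cnt + 3*pos + (9/4)*s <= 6 -> p != 3*pos - 13))
Before s := pos + 5: 3*p + pos < 3*n and (cnt < -2 or (cnt + (21/4)*pos <= -21/4 -> p != 3*pos - 13))
Before n := pos + 3: 3*p < 2*pos + 9 and (cnt < -2 or (cnt + (21/4)*pos <= -21/4 -> p != 3*pos - 13))
The weakest precondition is 3*p < 2*pos + 9 and (cnt < -2 or (cnt + (21/4)*pos <= -21/4 -> p != 3*pos - 13)).
Check whether 3*p < 2*pos + 9 and (cnt < 0 or (cnt + (21/4)*pos <= -21/4 -> p != 3*pos - 13)) implies it.
Countermodel: at the initial state cnt = -1, p = -16, pos = -1, the precondition holds but the weakest precondition fails.
Answer: invalid


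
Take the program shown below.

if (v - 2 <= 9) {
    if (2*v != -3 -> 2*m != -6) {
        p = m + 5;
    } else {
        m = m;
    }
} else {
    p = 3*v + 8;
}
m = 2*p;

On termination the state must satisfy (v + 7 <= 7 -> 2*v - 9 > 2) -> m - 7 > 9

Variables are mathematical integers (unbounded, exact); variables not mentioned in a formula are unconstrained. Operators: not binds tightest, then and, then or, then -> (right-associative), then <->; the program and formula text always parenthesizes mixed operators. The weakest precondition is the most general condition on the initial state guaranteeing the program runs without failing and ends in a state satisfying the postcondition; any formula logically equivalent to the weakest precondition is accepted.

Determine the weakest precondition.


Working backward. After the program, the postcondition (v + 7 <= 7 -> 2*v - 9 > 2) -> m - 7 > 9 must hold; in canonical form it is (v <= 0 -> 2*v > 11) -> m > 16.
Before m := 2*p: (v <= 0 -> 2*v > 11) -> 2*p > 16
Then branch requires ((2*v != -3 -> 2*m != -6) -> ((v <= 0 -> 2*v > 11) -> 2*m > 6)) and ((not (2*v != -3 -> 2*m != -6)) -> ((v <= 0 -> 2*v > 11) -> 2*p > 16)); else branch requires (v <= 0 -> 2*v > 11) -> 6*v > 0.
Before the if: (v <= 11 -> (((2*v != -3 -> 2*m != -6) -> ((v <= 0 -> 2*v > 11) -> 2*m > 6)) and ((not (2*v != -3 -> 2*m != -6)) -> ((v <= 0 -> 2*v > 11) -> 2*p > 16)))) and ((not (v <= 11)) -> ((v <= 0 -> 2*v > 11) -> 6*v > 0))
Answer: WP = (v <= 11 -> (((2*v != -3 -> 2*m != -6) -> ((v <= 0 -> 2*v > 11) -> 2*m > 6)) and ((not (2*v != -3 -> 2*m != -6)) -> ((v <= 0 -> 2*v > 11) -> 2*p > 16)))) and ((not (v <= 11)) -> ((v <= 0 -> 2*v > 11) -> 6*v > 0))


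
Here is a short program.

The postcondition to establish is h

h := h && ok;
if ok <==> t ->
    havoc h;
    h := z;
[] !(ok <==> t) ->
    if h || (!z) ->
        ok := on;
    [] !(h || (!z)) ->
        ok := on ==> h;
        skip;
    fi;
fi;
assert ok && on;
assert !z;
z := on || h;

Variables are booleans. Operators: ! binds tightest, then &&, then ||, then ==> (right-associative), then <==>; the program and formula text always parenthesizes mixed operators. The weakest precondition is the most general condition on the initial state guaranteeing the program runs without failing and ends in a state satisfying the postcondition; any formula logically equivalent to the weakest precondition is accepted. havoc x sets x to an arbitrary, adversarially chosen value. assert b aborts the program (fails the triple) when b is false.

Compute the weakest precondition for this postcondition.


Working backward. After the program, h must hold.
Before z := on || h: h
Before assert !z: (!z) && h
Before assert ok && on: ok && on && (!z) && h
Then branch requires false; else branch requires ((h || (!z)) ==> (on && (!z) && h)) && ((!(h || (!z))) ==> ((on ==> h) && on && (!z) && h)).
Before the if: (!(ok <==> t)) && ((!(ok <==> t)) ==> (((h || (!z)) ==> (on && (!z) && h)) && ((!(h || (!z))) ==> ((on ==> h) && on && (!z) && h))))
Before h := h && ok: (!(ok <==> t)) && ((!(ok <==> t)) ==> ((((h && ok) || (!z)) ==> (on && (!z) && h && ok)) && ((!((h && ok) || (!z))) ==> ((on ==> (h && ok)) && on && (!z) && h && ok))))
Answer: WP = (!(ok <==> t)) && ((!(ok <==> t)) ==> ((((h && ok) || (!z)) ==> (on && (!z) && h && ok)) && ((!((h && ok) || (!z))) ==> ((on ==> (h && ok)) && on && (!z) && h && ok))))


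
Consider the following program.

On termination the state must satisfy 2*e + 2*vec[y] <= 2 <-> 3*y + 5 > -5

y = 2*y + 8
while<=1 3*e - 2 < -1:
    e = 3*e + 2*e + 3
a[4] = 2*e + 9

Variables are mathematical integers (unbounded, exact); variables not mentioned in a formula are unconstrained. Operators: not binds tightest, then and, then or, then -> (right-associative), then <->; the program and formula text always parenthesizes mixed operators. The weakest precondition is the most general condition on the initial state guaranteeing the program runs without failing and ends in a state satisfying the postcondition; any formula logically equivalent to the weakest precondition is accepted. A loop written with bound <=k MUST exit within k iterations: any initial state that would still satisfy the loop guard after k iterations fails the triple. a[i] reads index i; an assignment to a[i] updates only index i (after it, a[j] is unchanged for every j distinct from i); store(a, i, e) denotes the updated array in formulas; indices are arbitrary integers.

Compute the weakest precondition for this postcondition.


Working backward. After the program, the postcondition 2*e + 2*vec[y] <= 2 <-> 3*y + 5 > -5 must hold; in canonical form it is 2*vec[y] + 2*e <= 2 <-> 3*y > -10.
Before a[4] := 2*e + 9: 2*vec[y] + 2*e <= 2 <-> 3*y > -10
Before the loop (bound <=1), unroll the exhaustion recursion (WP_0 = exit-now case; WP_j = one more guarded iteration, up to j = 1):
  WP_0: (not (3*e < 1)) and (2*vec[y] + 2*e <= 2 <-> 3*y > -10)
  WP_1: (3*e < 1 -> ((not (15*e < -8)) and (2*vec[y] + 10*e <= -4 <-> 3*y > -10))) and ((not (3*e < 1)) -> (2*vec[y] + 2*e <= 2 <-> 3*y > -10))
So before the loop: (3*e < 1 -> ((not (15*e < -8)) and (2*vec[y] + 10*e <= -4 <-> 3*y > -10))) and ((not (3*e < 1)) -> (2*vec[y] + 2*e <= 2 <-> 3*y > -10))
Before y := 2*y + 8: (3*e < 1 -> ((not (15*e < -8)) and (2*vec[2*y + 8] + 10*e <= -4 <-> 6*y > -34))) and ((not (3*e < 1)) -> (2*vec[2*y + 8] + 2*e <= 2 <-> 6*y > -34))
Answer: WP = (3*e < 1 -> ((not (15*e < -8)) and (2*vec[2*y + 8] + 10*e <= -4 <-> 6*y > -34))) and ((not (3*e < 1)) -> (2*vec[2*y + 8] + 2*e <= 2 <-> 6*y > -34))


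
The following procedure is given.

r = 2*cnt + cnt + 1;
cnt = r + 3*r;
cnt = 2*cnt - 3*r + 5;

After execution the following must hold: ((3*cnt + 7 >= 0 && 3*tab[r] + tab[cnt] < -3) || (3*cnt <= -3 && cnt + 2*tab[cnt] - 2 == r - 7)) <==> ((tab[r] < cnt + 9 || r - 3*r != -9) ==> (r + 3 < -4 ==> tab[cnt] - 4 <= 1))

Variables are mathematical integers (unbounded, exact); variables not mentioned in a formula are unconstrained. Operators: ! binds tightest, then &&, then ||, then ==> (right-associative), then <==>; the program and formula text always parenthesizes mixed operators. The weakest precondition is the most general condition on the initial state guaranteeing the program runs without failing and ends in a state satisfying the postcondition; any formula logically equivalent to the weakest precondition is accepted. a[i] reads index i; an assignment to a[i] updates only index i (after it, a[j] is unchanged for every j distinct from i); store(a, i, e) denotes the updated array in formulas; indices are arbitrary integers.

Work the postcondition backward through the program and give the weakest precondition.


Working backward. After the program, the postcondition ((3*cnt + 7 >= 0 && 3*tab[r] + tab[cnt] < -3) || (3*cnt <= -3 && cnt + 2*tab[cnt] - 2 == r - 7)) <==> ((tab[r] < cnt + 9 || r - 3*r != -9) ==> (r + 3 < -4 ==> tab[cnt] - 4 <= 1)) must hold; in canonical form it is ((3*cnt >= -7 && tab[cnt] + 3*tab[r] < -3) || (3*cnt <= -3 && 2*tab[cnt] + cnt == r - 5)) <==> ((tab[r] < cnt + 9 || 2*r != 9) ==> (r < -7 ==> tab[cnt] <= 5)).
Before cnt := 2*cnt - 3*r + 5: ((6*cnt >= 9*r - 22 && tab[2*cnt - 3*r + 5] + 3*tab[r] < -3) || (6*cnt <= 9*r - 18 && 2*tab[2*cnt - 3*r + 5] + 2*cnt == 4*r - 10)) <==> ((tab[r] + 3*r < 2*cnt + 14 || 2*r != 9) ==> (r < -7 ==> tab[2*cnt - 3*r + 5] <= 5))
Before cnt := r + 3*r: ((15*r >= -22 && tab[5*r + 5] + 3*tab[r] < -3) || (15*r <= -18 && 2*tab[5*r + 5] + 4*r == -10)) <==> ((tab[r] < 5*r + 14 || 2*r != 9) ==> (r < -7 ==> tab[5*r + 5] <= 5))
Before r := 2*cnt + cnt + 1: ((45*cnt >= -37 && tab[15*cnt + 10] + 3*tab[3*cnt + 1] < -3) || (45*cnt <= -33 && 2*tab[15*cnt + 10] + 12*cnt == -14)) <==> ((tab[3*cnt + 1] < 15*cnt + 19 || 6*cnt != 7) ==> (3*cnt < -8 ==> tab[15*cnt + 10] <= 5))
Answer: WP = ((45*cnt >= -37 && tab[15*cnt + 10] + 3*tab[3*cnt + 1] < -3) || (45*cnt <= -33 && 2*tab[15*cnt + 10] + 12*cnt == -14)) <==> ((tab[3*cnt + 1] < 15*cnt + 19 || 6*cnt != 7) ==> (3*cnt < -8 ==> tab[15*cnt + 10] <= 5))


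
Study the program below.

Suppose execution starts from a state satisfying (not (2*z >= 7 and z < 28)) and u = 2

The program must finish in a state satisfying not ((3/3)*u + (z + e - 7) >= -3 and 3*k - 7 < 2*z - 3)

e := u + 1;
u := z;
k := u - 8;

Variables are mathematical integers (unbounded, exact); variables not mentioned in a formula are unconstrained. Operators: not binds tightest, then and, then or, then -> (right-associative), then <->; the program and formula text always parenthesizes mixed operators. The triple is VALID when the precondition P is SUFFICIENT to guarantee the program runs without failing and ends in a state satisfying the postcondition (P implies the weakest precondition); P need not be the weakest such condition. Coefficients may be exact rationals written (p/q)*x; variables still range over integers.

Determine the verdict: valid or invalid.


Working backward. After the program, the postcondition not ((3/3)*u + (z + e - 7) >= -3 and 3*k - 7 < 2*z - 3) must hold; in canonical form it is not (e + u + z >= 4 and 3*k < 2*z + 4).
Before k := u - 8: not (e + u + z >= 4 and 3*u < 2*z + 28)
Before u := z: not (e + 2*z >= 4 and z < 28)
Before e := u + 1: not (u + 2*z >= 3 and z < 28)
The weakest precondition is not (u + 2*z >= 3 and z < 28).
Check whether (not (2*z >= 7 and z < 28)) and u = 2 implies it.
Countermodel: at the initial state u = 2, z = 1, the precondition holds but the weakest precondition fails.
Answer: invalid


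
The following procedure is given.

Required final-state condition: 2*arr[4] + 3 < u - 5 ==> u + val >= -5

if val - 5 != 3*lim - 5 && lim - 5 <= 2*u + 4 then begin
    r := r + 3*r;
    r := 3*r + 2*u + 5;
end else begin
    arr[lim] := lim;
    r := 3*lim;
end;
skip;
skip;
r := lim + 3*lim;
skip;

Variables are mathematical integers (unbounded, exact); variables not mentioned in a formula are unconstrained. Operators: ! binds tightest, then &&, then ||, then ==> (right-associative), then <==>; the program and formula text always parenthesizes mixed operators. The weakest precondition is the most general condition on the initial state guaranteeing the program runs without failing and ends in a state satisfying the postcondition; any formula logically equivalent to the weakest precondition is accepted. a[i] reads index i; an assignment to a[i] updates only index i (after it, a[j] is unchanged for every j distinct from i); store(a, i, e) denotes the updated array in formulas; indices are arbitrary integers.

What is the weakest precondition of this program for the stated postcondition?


Working backward. After the program, the postcondition 2*arr[4] + 3 < u - 5 ==> u + val >= -5 must hold; in canonical form it is 2*arr[4] < u - 8 ==> u + val >= -5.
Before skip: 2*arr[4] < u - 8 ==> u + val >= -5
Before r := lim + 3*lim: 2*arr[4] < u - 8 ==> u + val >= -5
Before skip: 2*arr[4] < u - 8 ==> u + val >= -5
Before skip: 2*arr[4] < u - 8 ==> u + val >= -5
Then branch requires 2*arr[4] < u - 8 ==> u + val >= -5; else branch requires 2*store(arr, lim, lim)[4] < u - 8 ==> u + val >= -5.
Before the if: ((val != 3*lim && lim <= 2*u + 9) ==> (2*arr[4] < u - 8 ==> u + val >= -5)) && ((!(val != 3*lim && lim <= 2*u + 9)) ==> (2*store(arr, lim, lim)[4] < u - 8 ==> u + val >= -5))
Answer: WP = ((val != 3*lim && lim <= 2*u + 9) ==> (2*arr[4] < u - 8 ==> u + val >= -5)) && ((!(val != 3*lim && lim <= 2*u + 9)) ==> (2*store(arr, lim, lim)[4] < u - 8 ==> u + val >= -5))


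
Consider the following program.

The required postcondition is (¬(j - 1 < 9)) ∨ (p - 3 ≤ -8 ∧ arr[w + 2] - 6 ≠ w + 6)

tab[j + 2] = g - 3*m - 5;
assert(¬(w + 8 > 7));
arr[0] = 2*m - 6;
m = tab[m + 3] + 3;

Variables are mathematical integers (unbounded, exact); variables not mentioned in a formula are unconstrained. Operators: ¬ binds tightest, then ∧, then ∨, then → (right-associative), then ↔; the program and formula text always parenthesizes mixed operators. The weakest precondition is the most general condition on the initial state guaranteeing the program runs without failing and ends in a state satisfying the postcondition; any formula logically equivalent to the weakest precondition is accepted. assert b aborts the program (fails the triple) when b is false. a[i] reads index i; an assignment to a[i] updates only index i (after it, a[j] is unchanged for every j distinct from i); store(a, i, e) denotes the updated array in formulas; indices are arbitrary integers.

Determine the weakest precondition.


Working backward. After the program, the postcondition (¬(j - 1 < 9)) ∨ (p - 3 ≤ -8 ∧ arr[w + 2] - 6 ≠ w + 6) must hold; in canonical form it is (¬(j < 10)) ∨ (p ≤ -5 ∧ arr[w + 2] ≠ w + 12).
Before m := tab[m + 3] + 3: (¬(j < 10)) ∨ (p ≤ -5 ∧ arr[w + 2] ≠ w + 12)
Before arr[0] := 2*m - 6: (¬(j < 10)) ∨ (p ≤ -5 ∧ store(arr, 0, 2*m - 6)[w + 2] ≠ w + 12)
Before assert ¬(w + 8 > 7): (¬(w > -1)) ∧ ((¬(j < 10)) ∨ (p ≤ -5 ∧ store(arr, 0, 2*m - 6)[w + 2] ≠ w + 12))
Before tab[j + 2] := g - 3*m - 5: (¬(w > -1)) ∧ ((¬(j < 10)) ∨ (p ≤ -5 ∧ store(arr, 0, 2*m - 6)[w + 2] ≠ w + 12))
Answer: WP = (¬(w > -1)) ∧ ((¬(j < 10)) ∨ (p ≤ -5 ∧ store(arr, 0, 2*m - 6)[w + 2] ≠ w + 12))


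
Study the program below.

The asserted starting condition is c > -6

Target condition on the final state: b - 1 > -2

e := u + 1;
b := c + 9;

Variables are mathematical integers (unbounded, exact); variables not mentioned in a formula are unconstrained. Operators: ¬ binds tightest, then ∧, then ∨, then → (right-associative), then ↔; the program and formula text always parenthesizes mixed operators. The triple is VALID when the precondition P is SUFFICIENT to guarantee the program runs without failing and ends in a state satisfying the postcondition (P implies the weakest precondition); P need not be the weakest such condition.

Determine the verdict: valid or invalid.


Working backward. After the program, the postcondition b - 1 > -2 must hold; in canonical form it is b > -1.
Before b := c + 9: c > -10
Before e := u + 1: c > -10
The weakest precondition is c > -10.
Check whether c > -6 implies it.
Every state satisfying the precondition satisfies the weakest precondition: the implication holds.
Answer: valid


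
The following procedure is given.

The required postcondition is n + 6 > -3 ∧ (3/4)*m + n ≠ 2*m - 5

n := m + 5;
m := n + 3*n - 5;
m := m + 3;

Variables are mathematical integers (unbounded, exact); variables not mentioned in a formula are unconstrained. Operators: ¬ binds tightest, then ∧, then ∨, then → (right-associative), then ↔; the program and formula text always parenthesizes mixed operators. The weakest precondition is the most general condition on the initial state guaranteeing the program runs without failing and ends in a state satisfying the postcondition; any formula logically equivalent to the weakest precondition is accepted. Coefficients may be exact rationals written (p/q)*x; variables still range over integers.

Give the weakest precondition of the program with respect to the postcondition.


Working backward. After the program, the postcondition n + 6 > -3 ∧ (3/4)*m + n ≠ 2*m - 5 must hold; in canonical form it is n > -9 ∧ n ≠ (5/4)*m - 5.
Before m := m + 3: n > -9 ∧ n ≠ (5/4)*m - 5/4
Before m := n + 3*n - 5: n > -9 ∧ 4*n ≠ 15/2
Before n := m + 5: m > -14 ∧ 4*m ≠ -25/2
Answer: WP = m > -14 ∧ 4*m ≠ -25/2


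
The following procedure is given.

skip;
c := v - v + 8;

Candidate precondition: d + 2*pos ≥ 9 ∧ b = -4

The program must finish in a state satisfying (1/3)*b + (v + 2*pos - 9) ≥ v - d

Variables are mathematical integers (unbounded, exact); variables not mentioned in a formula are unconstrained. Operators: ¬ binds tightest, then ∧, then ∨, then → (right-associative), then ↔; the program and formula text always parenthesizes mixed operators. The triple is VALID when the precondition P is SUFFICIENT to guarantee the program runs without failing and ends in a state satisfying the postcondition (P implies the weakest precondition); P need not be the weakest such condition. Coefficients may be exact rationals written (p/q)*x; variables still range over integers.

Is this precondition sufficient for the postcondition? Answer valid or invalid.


Working backward. After the program, the postcondition (1/3)*b + (v + 2*pos - 9) ≥ v - d must hold; in canonical form it is (1/3)*b + d + 2*pos ≥ 9.
Before c := v - v + 8: (1/3)*b + d + 2*pos ≥ 9
Before skip: (1/3)*b + d + 2*pos ≥ 9
The weakest precondition is (1/3)*b + d + 2*pos ≥ 9.
Check whether d + 2*pos ≥ 9 ∧ b = -4 implies it.
Countermodel: at the initial state b = -4, d = 9, pos = 0, the precondition holds but the weakest precondition fails.
Answer: invalid


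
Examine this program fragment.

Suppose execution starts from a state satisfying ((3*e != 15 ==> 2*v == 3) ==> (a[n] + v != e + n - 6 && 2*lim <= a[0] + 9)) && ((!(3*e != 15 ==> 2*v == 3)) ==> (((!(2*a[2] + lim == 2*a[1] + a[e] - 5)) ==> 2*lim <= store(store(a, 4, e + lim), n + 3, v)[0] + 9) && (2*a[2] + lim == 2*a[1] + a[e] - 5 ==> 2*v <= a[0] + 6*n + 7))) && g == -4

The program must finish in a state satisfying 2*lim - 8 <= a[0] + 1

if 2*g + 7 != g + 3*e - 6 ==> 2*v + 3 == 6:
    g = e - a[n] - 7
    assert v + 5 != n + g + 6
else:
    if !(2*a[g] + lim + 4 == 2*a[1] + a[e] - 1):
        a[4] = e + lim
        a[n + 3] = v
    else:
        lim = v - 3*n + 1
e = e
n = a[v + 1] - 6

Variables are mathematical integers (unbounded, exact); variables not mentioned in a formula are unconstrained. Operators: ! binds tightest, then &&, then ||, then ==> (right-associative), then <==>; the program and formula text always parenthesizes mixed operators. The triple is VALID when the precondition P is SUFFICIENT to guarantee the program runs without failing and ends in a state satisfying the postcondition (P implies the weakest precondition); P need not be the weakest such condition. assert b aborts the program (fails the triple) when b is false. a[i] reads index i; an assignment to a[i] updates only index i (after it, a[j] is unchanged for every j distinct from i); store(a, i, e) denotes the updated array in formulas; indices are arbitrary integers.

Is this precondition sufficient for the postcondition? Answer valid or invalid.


Working backward. After the program, the postcondition 2*lim - 8 <= a[0] + 1 must hold; in canonical form it is 2*lim <= a[0] + 9.
Before n := a[v + 1] - 6: 2*lim <= a[0] + 9
Before e := e: 2*lim <= a[0] + 9
Then branch requires a[n] + v != e + n - 6 && 2*lim <= a[0] + 9; else branch requires ((!(2*a[g] + lim == 2*a[1] + a[e] - 5)) ==> 2*lim <= store(store(a, 4, e + lim), n + 3, v)[0] + 9) && (2*a[g] + lim == 2*a[1] + a[e] - 5 ==> 2*v <= a[0] + 6*n + 7).
Before the if: ((g != 3*e - 13 ==> 2*v == 3) ==> (a[n] + v != e + n - 6 && 2*lim <= a[0] + 9)) && ((!(g != 3*e - 13 ==> 2*v == 3)) ==> (((!(2*a[g] + lim == 2*a[1] + a[e] - 5)) ==> 2*lim <= store(store(a, 4, e + lim), n + 3, v)[0] + 9) && (2*a[g] + lim == 2*a[1] + a[e] - 5 ==> 2*v <= a[0] + 6*n + 7)))
The weakest precondition is ((g != 3*e - 13 ==> 2*v == 3) ==> (a[n] + v != e + n - 6 && 2*lim <= a[0] + 9)) && ((!(g != 3*e - 13 ==> 2*v == 3)) ==> (((!(2*a[g] + lim == 2*a[1] + a[e] - 5)) ==> 2*lim <= store(store(a, 4, e + lim), n + 3, v)[0] + 9) && (2*a[g] + lim == 2*a[1] + a[e] - 5 ==> 2*v <= a[0] + 6*n + 7))).
Check whether ((3*e != 15 ==> 2*v == 3) ==> (a[n] + v != e + n - 6 && 2*lim <= a[0] + 9)) && ((!(3*e != 15 ==> 2*v == 3)) ==> (((!(2*a[2] + lim == 2*a[1] + a[e] - 5)) ==> 2*lim <= store(store(a, 4, e + lim), n + 3, v)[0] + 9) && (2*a[2] + lim == 2*a[1] + a[e] - 5 ==> 2*v <= a[0] + 6*n + 7))) && g == -4 implies it.
Countermodel: at the initial state a = {[-4] = 6, [-3] = 6, [0] = 31014, [1] = -63, [2] = 15812, [3] = -24189, [4] = 6, elsewhere 6}, e = 3, g = -4, lim = 15512, n = -3, v = 31015, the precondition holds but the weakest precondition fails.
Answer: invalid
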